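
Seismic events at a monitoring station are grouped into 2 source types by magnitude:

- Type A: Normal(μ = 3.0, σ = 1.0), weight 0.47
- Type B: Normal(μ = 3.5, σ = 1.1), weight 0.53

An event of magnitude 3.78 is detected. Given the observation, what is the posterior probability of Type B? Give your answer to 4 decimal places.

The responsibility of component k is w_k f_k(x) divided by Σ_j w_j f_j(x).
Normal densities:
  L_A = (1/(1.0·√(2π)))·exp(−(3.78−3.0)²/(2·1.0²)) = 0.398942·exp(-0.30420) = 0.294305
  L_B = (1/(1.1·√(2π)))·exp(−(3.78−3.5)²/(2·1.1²)) = 0.362675·exp(-0.03240) = 0.351114
Unnormalised posteriors:
  w_A·L_A = 0.47 × 0.294305 = 0.138323
  w_B·L_B = 0.53 × 0.351114 = 0.18609
Marginal: 0.138323 + 0.18609 = 0.324414
So the posterior for Type B is 0.18609 / 0.324414 ≈ 0.5736.

0.5736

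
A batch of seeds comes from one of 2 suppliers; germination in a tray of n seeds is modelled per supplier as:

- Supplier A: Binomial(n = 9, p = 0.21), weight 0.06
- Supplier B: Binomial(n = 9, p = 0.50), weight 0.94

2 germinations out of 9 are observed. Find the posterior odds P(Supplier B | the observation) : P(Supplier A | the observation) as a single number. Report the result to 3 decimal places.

3.613

Since P(k|x) ∝ w_k f_k(x), the posterior odds are w_i f_i(x) / (w_j f_j(x)).
Component likelihoods at x = 2 germinations out of 9:
  f_A = C(9,2)·0.21^2·0.79^7 = 36·0.0441·0.192039 = 0.304881
  f_B = C(9,2)·0.50^2·0.50^7 = 36·0.25·0.0078125 = 0.0703125
Posterior odds = (w_B·f_B) / (w_A·f_A) = (0.94·0.0703125) / (0.06·0.304881) = 0.0660937 / 0.0182929 ≈ 3.613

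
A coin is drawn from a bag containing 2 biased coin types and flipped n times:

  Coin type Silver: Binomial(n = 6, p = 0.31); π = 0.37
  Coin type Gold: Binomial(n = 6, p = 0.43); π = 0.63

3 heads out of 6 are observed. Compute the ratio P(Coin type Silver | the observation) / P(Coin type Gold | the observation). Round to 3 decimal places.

Posterior odds = (w_i f_i(x)) / (w_j f_j(x)); the normalising sum cancels.
Component likelihoods at x = 3 heads out of 6:
  p_Silver = C(6,3)·0.31^3·0.69^3 = 20·0.029791·0.328509 = 0.195732
  p_Gold = C(6,3)·0.43^3·0.57^3 = 20·0.079507·0.185193 = 0.294483
Odds = (0.37/0.63) × (0.195732/0.294483) = 0.587302 × 0.664664 ≈ 0.390

0.390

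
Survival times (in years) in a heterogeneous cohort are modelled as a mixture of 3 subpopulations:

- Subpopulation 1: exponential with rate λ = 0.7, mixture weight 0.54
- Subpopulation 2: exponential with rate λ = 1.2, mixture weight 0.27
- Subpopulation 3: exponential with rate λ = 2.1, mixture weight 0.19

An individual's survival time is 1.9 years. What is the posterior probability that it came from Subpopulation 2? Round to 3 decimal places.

0.236

Posterior ∝ prior × likelihood, so P(k | x) ∝ π_k f_k(x); normalise over all components.
Evaluate each component's likelihood at the observed value:
  f_1 = 0.7·e^(−0.7·1.9) = 0.7·e^(−1.3300) = 0.185134
  f_2 = 1.2·e^(−1.2·1.9) = 1.2·e^(−2.2800) = 0.122741
  f_3 = 2.1·e^(−2.1·1.9) = 2.1·e^(−3.9900) = 0.0388494
Prior × likelihood for each component:
  π_1·f_1 = 0.54 × 0.185134 = 0.0999724
  π_2·f_2 = 0.27 × 0.122741 = 0.0331401
  π_3·f_3 = 0.19 × 0.0388494 = 0.00738139
Normaliser: 0.0999724 + 0.0331401 + 0.00738139 = 0.140494
P(Subpopulation 2 | x) ≈ 0.236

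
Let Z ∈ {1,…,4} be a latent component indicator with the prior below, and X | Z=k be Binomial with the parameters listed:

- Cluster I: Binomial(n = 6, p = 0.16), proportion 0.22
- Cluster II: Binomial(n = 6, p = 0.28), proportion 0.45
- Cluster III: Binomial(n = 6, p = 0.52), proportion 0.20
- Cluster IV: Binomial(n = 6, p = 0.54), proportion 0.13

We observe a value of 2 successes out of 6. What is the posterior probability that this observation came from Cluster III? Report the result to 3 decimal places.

0.170

The responsibility of component k is P(Z=k) f_k(x) divided by Σ_j P(Z=j) f_j(x).
Binomial probabilities:
  L_I = 0.191183
  L_II = 0.316037
  L_III = 0.215309
  L_IV = 0.195844
Unnormalised posteriors:
  P(Z=I)·L_I = 0.22 × 0.191183 = 0.0420602
  P(Z=II)·L_II = 0.45 × 0.316037 = 0.142216
  P(Z=III)·L_III = 0.20 × 0.215309 = 0.0430619
  P(Z=IV)·L_IV = 0.13 × 0.195844 = 0.0254597
Marginal: 0.0420602 + 0.142216 + 0.0430619 + 0.0254597 = 0.252798
P(Cluster III | data) ≈ 0.170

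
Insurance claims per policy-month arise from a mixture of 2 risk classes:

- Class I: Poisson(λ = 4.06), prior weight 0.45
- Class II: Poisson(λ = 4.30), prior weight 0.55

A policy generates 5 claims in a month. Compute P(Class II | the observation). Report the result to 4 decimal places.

0.5616

By Bayes' theorem, P(k | x) = P(Z=k) f_k(x) / Σ_j P(Z=j) f_j(x).
Poisson probabilities:
  f_I = e^(−4.06)·4.06^5/5! = 0.158567
  f_II = e^(−4.30)·4.30^5/5! = 0.166224
Multiply by the mixture weights:
  P(Z=I)·f_I = 0.45 × 0.158567 = 0.0713552
  P(Z=II)·f_II = 0.55 × 0.166224 = 0.0914234
Sum: 0.0713552 + 0.0914234 = 0.162779
P(Class II | data) ≈ 0.5616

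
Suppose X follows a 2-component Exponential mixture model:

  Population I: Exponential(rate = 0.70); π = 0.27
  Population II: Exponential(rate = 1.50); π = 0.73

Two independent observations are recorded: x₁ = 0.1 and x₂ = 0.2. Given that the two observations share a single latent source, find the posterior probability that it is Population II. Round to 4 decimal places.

0.9071

Posterior ∝ prior × likelihood, so P(k | x) ∝ P(Z=k) f_k(x); normalise over all components.
Since both observations come from the same component, the likelihood for component k is f_k(x₁)·f_k(x₂).
  f_I = [0.70·e^(−0.70·0.1) = 0.70·e^(−0.0700) = 0.652676] × [0.608551] = 0.397186
  f_II = [1.50·e^(−1.50·0.1) = 1.50·e^(−0.1500) = 1.29106] × [1.11123] = 1.43466
Weight by the priors:
  P(Z=I)·f_I = 0.27 × 0.397186 = 0.10724
  P(Z=II)·f_II = 0.73 × 1.43466 = 1.0473
Marginal: 0.10724 + 1.0473 = 1.15454
So the posterior for Population II is 1.0473 / 1.15454 ≈ 0.9071.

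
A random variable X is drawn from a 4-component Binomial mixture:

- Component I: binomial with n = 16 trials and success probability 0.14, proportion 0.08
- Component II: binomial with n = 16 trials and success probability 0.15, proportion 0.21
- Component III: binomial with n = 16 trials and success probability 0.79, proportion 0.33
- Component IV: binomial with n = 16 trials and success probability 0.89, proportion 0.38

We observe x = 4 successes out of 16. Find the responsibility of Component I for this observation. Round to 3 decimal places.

0.250

Posterior ∝ prior × likelihood, so P(k | x) ∝ π_k f_k(x); normalise over all components.
Binomial probabilities:
  p_I = 0.114437
  p_II = 0.131058
  p_III = 5.21448e-06
  p_IV = 3.5838e-09
Prior × likelihood for each component:
  π_I·p_I = 0.08 × 0.114437 = 0.00915493
  π_II·p_II = 0.21 × 0.131058 = 0.0275222
  π_III·p_III = 0.33 × 5.21448e-06 = 1.72078e-06
  π_IV·p_IV = 0.38 × 3.5838e-09 = 1.36184e-09
Normaliser: 0.00915493 + 0.0275222 + 1.72078e-06 + 1.36184e-09 = 0.0366788
So the posterior for Component I is 0.00915493 / 0.0366788 ≈ 0.250.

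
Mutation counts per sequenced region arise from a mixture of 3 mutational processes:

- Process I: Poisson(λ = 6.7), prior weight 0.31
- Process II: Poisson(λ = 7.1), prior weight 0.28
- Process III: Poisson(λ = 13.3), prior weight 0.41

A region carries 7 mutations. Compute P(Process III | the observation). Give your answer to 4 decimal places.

0.1027

By Bayes' theorem, P(k | x) = π_k f_k(x) / Σ_j π_j f_j(x).
Component likelihoods at x = 7 mutations:
  f_I = 0.14802
  f_II = 0.148897
  f_III = 0.0244576
Multiply by the mixture weights:
  π_I·f_I = 0.31 × 0.14802 = 0.0458862
  π_II·f_II = 0.28 × 0.148897 = 0.0416913
  π_III·f_III = 0.41 × 0.0244576 = 0.0100276
Marginal: 0.0458862 + 0.0416913 + 0.0100276 = 0.0976051
P(Process III | x) ≈ 0.1027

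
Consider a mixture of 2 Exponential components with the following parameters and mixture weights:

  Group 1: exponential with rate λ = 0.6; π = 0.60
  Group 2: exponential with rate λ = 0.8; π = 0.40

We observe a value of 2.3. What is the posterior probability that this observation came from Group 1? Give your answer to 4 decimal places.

0.6406

The responsibility of component k is w_k f_k(x) divided by Σ_j w_j f_j(x).
Component likelihoods at x = 2.3:
  f_1 = 0.6·e^(−0.6·2.3) = 0.6·e^(−1.3800) = 0.150947
  f_2 = 0.8·e^(−0.8·2.3) = 0.8·e^(−1.8400) = 0.127054
Weight by the priors:
  w_1·f_1 = 0.60 × 0.150947 = 0.0905683
  w_2·f_2 = 0.40 × 0.127054 = 0.0508216
Marginal: 0.0905683 + 0.0508216 = 0.14139
Responsibility of Group 1: 0.0905683 / 0.14139 ≈ 0.6406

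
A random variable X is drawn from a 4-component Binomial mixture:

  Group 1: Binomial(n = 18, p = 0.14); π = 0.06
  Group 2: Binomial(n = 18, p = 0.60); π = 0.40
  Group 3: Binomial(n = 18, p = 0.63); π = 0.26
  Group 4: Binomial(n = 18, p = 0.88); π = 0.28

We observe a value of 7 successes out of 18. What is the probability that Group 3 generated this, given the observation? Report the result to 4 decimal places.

The responsibility of component k is P(Z=k) f_k(x) divided by Σ_j P(Z=j) f_j(x).
Component likelihoods at x = 7 successes out of 18:
  f_1 = 0.0063846
  f_2 = 0.0373657
  f_3 = 0.0223027
  f_4 = 9.66334e-07
Multiply by the mixture weights:
  P(Z=1)·f_1 = 0.06 × 0.0063846 = 0.000383076
  P(Z=2)·f_2 = 0.40 × 0.0373657 = 0.0149463
  P(Z=3)·f_3 = 0.26 × 0.0223027 = 0.0057987
  P(Z=4)·f_4 = 0.28 × 9.66334e-07 = 2.70573e-07
Normaliser: 0.000383076 + 0.0149463 + 0.0057987 + 2.70573e-07 = 0.0211283
P(Group 3 | the observation) = 0.0057987 / 0.0211283 ≈ 0.2745

0.2745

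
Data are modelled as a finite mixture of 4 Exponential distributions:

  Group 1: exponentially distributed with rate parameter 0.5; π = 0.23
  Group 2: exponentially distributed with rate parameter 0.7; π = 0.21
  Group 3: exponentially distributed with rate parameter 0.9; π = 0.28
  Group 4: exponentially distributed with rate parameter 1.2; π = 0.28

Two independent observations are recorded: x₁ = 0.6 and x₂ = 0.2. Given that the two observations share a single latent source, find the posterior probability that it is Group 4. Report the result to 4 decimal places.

P(component k | x) = P(Z=k)·f_k(x) / marginal(x), where marginal(x) = Σ_j P(Z=j)·f_j(x).
Since both observations come from the same component, the likelihood for component k is f_k(x₁)·f_k(x₂).
  p_1 = [0.370409] × [0.452419] = 0.16758
  p_2 = [0.459933] × [0.608551] = 0.279892
  p_3 = [0.524473] × [0.751743] = 0.394269
  p_4 = [0.584103] × [0.943953] = 0.551366
Prior × likelihood for each component:
  P(Z=1)·p_1 = 0.23 × 0.16758 = 0.0385434
  P(Z=2)·p_2 = 0.21 × 0.279892 = 0.0587774
  P(Z=3)·p_3 = 0.28 × 0.394269 = 0.110395
  P(Z=4)·p_4 = 0.28 × 0.551366 = 0.154382
Denominator: 0.0385434 + 0.0587774 + 0.110395 + 0.154382 = 0.362099
So the posterior for Group 4 is 0.154382 / 0.362099 ≈ 0.4264.

0.4264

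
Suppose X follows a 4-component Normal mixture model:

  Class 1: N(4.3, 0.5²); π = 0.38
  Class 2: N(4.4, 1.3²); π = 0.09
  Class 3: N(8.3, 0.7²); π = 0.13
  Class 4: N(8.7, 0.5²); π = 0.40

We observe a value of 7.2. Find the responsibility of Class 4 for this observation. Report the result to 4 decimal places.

P(component k | x) = P(Z=k)·f_k(x) / marginal(x), where marginal(x) = Σ_j P(Z=j)·f_j(x).
Evaluate each component's likelihood at the observed value:
  L_1 = (1/(0.5·√(2π)))·exp(−(7.2−4.3)²/(2·0.5²)) = 0.797885·exp(-16.82000) = 3.95464e-08
  L_2 = (1/(1.3·√(2π)))·exp(−(7.2−4.4)²/(2·1.3²)) = 0.306879·exp(-2.31953) = 0.0301723
  L_3 = (1/(0.7·√(2π)))·exp(−(7.2−8.3)²/(2·0.7²)) = 0.569918·exp(-1.23469) = 0.165803
  L_4 = (1/(0.5·√(2π)))·exp(−(7.2−8.7)²/(2·0.5²)) = 0.797885·exp(-4.50000) = 0.0088637
Multiply by the mixture weights:
  P(Z=1)·L_1 = 0.38 × 3.95464e-08 = 1.50276e-08
  P(Z=2)·L_2 = 0.09 × 0.0301723 = 0.00271551
  P(Z=3)·L_3 = 0.13 × 0.165803 = 0.0215543
  P(Z=4)·L_4 = 0.40 × 0.0088637 = 0.00354548
Marginal: 1.50276e-08 + 0.00271551 + 0.0215543 + 0.00354548 = 0.0278153
Responsibility of Class 4: 0.00354548 / 0.0278153 ≈ 0.1275

0.1275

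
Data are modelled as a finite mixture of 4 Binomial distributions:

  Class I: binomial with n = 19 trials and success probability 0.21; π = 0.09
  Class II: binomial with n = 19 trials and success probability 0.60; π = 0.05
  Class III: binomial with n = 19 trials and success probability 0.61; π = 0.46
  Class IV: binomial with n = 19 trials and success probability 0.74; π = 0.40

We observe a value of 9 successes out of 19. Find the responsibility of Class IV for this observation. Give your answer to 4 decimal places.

0.0702

Apply Bayes' rule: the posterior for each component is proportional to its prior times its likelihood at x.
Binomial probabilities:
  L_I = C(19,9)·0.21^9·0.79^10 = 92378·7.9428e-07·0.0946828 = 0.00694725
  L_II = C(19,9)·0.60^9·0.40^10 = 92378·0.0100777·0.000104858 = 0.097618
  L_III = C(19,9)·0.61^9·0.39^10 = 92378·0.0116941·8.14041e-05 = 0.0879393
  L_IV = C(19,9)·0.74^9·0.26^10 = 92378·0.0665404·1.41167e-06 = 0.00867736
Weight by the priors:
  π_I·L_I = 0.09 × 0.00694725 = 0.000625253
  π_II·L_II = 0.05 × 0.097618 = 0.0048809
  π_III·L_III = 0.46 × 0.0879393 = 0.0404521
  π_IV·L_IV = 0.40 × 0.00867736 = 0.00347094
Marginal: 0.000625253 + 0.0048809 + 0.0404521 + 0.00347094 = 0.0494292
Responsibility of Class IV: 0.00347094 / 0.0494292 ≈ 0.0702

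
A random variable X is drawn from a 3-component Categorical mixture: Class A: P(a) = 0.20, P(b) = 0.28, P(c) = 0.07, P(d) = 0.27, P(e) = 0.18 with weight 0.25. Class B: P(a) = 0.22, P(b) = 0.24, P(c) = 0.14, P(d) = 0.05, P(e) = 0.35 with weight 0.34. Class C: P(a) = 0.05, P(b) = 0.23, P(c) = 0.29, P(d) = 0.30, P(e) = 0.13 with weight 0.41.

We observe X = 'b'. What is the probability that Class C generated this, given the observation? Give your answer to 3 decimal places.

P(component k | x) = P(Z=k)·f_k(x) / marginal(x), where marginal(x) = Σ_j P(Z=j)·f_j(x).
Component likelihoods at x = 'b':
  p_A = 0.28
  p_B = 0.24
  p_C = 0.23
Multiply by the mixture weights:
  P(Z=A)·p_A = 0.25 × 0.28 = 0.07
  P(Z=B)·p_B = 0.34 × 0.24 = 0.0816
  P(Z=C)·p_C = 0.41 × 0.23 = 0.0943
Marginal: 0.07 + 0.0816 + 0.0943 = 0.2459
P(Class C | the observation) = 0.0943 / 0.2459 ≈ 0.383

0.383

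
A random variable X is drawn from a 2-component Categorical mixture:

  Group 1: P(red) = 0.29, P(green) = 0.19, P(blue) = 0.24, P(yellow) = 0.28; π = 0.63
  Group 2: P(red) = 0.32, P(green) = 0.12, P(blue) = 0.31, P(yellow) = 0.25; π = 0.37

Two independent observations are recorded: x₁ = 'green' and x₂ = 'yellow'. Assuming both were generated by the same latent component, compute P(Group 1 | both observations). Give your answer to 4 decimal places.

0.7512

Posterior ∝ prior × likelihood, so P(k | x) ∝ P(Z=k) f_k(x); normalise over all components.
Since both observations come from the same component, the likelihood for component k is f_k(x₁)·f_k(x₂).
  p_1 = [P(green | comp) = 0.19] × [0.28] = 0.0532
  p_2 = [P(green | comp) = 0.12] × [0.25] = 0.03
Weight by the priors:
  P(Z=1)·p_1 = 0.63 × 0.0532 = 0.033516
  P(Z=2)·p_2 = 0.37 × 0.03 = 0.0111
Marginal: 0.033516 + 0.0111 = 0.044616
P(Group 1 | x) = 0.033516 / 0.044616 ≈ 0.7512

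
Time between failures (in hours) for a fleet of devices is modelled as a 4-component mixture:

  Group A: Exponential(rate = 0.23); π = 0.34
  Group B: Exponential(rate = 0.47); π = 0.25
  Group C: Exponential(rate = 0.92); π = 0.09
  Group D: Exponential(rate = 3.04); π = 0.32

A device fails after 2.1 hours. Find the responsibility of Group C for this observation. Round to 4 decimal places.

The responsibility of component k is π_k f_k(x) divided by Σ_j π_j f_j(x).
Component likelihoods at x = 2.1 hours:
  p_A = 0.23·e^(−0.23·2.1) = 0.23·e^(−0.4830) = 0.141894
  p_B = 0.47·e^(−0.47·2.1) = 0.47·e^(−0.9870) = 0.175166
  p_C = 0.92·e^(−0.92·2.1) = 0.92·e^(−1.9320) = 0.13327
  p_D = 3.04·e^(−3.04·2.1) = 3.04·e^(−6.3840) = 0.0051326
Weight by the priors:
  π_A·p_A = 0.34 × 0.141894 = 0.0482439
  π_B·p_B = 0.25 × 0.175166 = 0.0437914
  π_C·p_C = 0.09 × 0.13327 = 0.0119943
  π_D·p_D = 0.32 × 0.0051326 = 0.00164243
Marginal: 0.0482439 + 0.0437914 + 0.0119943 + 0.00164243 = 0.105672
Responsibility of Group C: 0.0119943 / 0.105672 ≈ 0.1135

0.1135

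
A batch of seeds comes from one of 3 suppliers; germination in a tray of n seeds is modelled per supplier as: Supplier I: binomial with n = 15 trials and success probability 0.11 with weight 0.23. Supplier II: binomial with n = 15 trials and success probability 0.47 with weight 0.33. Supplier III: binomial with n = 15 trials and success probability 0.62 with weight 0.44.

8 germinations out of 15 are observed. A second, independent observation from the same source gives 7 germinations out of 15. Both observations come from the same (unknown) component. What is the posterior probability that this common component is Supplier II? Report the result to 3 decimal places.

P(component k | x) = P(Z=k)·f_k(x) / marginal(x), where marginal(x) = Σ_j P(Z=j)·f_j(x).
Since both observations come from the same component, the likelihood for component k is f_k(x₁)·f_k(x₂).
  p_I = [C(15,8)·0.11^8·0.89^7 = 6435·2.14359e-08·0.442313 = 6.10127e-05] × [0.000493648] = 3.01188e-08
  p_II = [C(15,8)·0.47^8·0.53^7 = 6435·0.00238113·0.0117471 = 0.179996] × [0.202974] = 0.0365345
  p_III = [C(15,8)·0.62^8·0.38^7 = 6435·0.021834·0.00114416 = 0.160756] × [0.0985279] = 0.015839
Weight by the priors:
  P(Z=I)·p_I = 0.23 × 3.01188e-08 = 6.92732e-09
  P(Z=II)·p_II = 0.33 × 0.0365345 = 0.0120564
  P(Z=III)·p_III = 0.44 × 0.015839 = 0.00696914
Marginal: 6.92732e-09 + 0.0120564 + 0.00696914 = 0.0190255
P(Supplier II | data) ≈ 0.634

0.634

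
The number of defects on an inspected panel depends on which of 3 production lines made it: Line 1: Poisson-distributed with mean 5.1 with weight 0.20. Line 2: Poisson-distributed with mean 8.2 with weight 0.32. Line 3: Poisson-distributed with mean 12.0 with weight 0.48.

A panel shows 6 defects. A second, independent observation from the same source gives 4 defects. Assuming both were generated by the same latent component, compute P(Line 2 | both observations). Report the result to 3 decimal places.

The responsibility of component k is w_k f_k(x) divided by Σ_j w_j f_j(x).
Since both observations come from the same component, the likelihood for component k is f_k(x₁)·f_k(x₂).
  f_1 = [0.149] × [0.171857] = 0.0256067
  f_2 = [0.115967] × [0.0517404] = 0.00600019
  f_3 = [0.0254813] × [0.0053086] = 0.00013527
Prior × likelihood for each component:
  w_1·f_1 = 0.20 × 0.0256067 = 0.00512135
  w_2·f_2 = 0.32 × 0.00600019 = 0.00192006
  w_3·f_3 = 0.48 × 0.00013527 = 6.49296e-05
Sum: 0.00512135 + 0.00192006 + 6.49296e-05 = 0.00710634
So the posterior for Line 2 is 0.00192006 / 0.00710634 ≈ 0.270.

0.270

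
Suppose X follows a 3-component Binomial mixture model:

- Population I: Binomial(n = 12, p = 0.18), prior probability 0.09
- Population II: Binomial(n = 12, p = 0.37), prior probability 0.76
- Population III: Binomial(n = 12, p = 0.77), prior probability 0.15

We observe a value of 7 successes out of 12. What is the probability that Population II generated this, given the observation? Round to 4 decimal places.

P(component k | x) = P(Z=k)·f_k(x) / marginal(x), where marginal(x) = Σ_j P(Z=j)·f_j(x).
Binomial probabilities:
  p_I = C(12,7)·0.18^7·0.82^5 = 792·6.1222e-06·0.37074 = 0.00179764
  p_II = C(12,7)·0.37^7·0.63^5 = 792·0.000949319·0.0992437 = 0.0746174
  p_III = C(12,7)·0.77^7·0.23^5 = 792·0.160485·0.000643634 = 0.0818087
Weight by the priors:
  P(Z=I)·p_I = 0.09 × 0.00179764 = 0.000161787
  P(Z=II)·p_II = 0.76 × 0.0746174 = 0.0567092
  P(Z=III)·p_III = 0.15 × 0.0818087 = 0.0122713
Denominator: 0.000161787 + 0.0567092 + 0.0122713 = 0.0691423
So the posterior for Population II is 0.0567092 / 0.0691423 ≈ 0.8202.

0.8202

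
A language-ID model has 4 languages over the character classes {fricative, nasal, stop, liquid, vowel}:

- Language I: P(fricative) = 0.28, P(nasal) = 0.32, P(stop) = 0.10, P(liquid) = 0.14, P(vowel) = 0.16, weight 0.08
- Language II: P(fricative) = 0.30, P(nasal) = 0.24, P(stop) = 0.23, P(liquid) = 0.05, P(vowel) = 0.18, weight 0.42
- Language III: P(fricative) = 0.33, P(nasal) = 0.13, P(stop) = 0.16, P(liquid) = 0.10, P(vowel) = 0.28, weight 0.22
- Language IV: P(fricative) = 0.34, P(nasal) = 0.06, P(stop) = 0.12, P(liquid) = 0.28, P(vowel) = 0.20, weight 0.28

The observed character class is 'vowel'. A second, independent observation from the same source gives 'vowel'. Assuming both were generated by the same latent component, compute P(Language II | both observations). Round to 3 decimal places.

P(component k | x) = π_k·f_k(x) / marginal(x), where marginal(x) = Σ_j π_j·f_j(x).
Since both observations come from the same component, the likelihood for component k is f_k(x₁)·f_k(x₂).
  p_I = [P(vowel | comp) = 0.16] × [0.16] = 0.0256
  p_II = [P(vowel | comp) = 0.18] × [0.18] = 0.0324
  p_III = [P(vowel | comp) = 0.28] × [0.28] = 0.0784
  p_IV = [P(vowel | comp) = 0.20] × [0.2] = 0.04
Unnormalised posteriors:
  π_I·p_I = 0.08 × 0.0256 = 0.002048
  π_II·p_II = 0.42 × 0.0324 = 0.013608
  π_III·p_III = 0.22 × 0.0784 = 0.017248
  π_IV·p_IV = 0.28 × 0.04 = 0.0112
Normaliser: 0.002048 + 0.013608 + 0.017248 + 0.0112 = 0.044104
P(Language II | data) ≈ 0.309

0.309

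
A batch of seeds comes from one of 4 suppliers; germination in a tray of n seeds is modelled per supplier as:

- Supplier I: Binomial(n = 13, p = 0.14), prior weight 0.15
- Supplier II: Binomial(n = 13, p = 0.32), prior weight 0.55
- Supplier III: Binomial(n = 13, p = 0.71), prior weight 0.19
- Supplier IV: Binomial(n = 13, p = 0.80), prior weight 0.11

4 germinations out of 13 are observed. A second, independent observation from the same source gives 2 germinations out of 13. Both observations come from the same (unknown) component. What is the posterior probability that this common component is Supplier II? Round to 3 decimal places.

Apply Bayes' rule: the posterior for each component is proportional to its prior times its likelihood at x.
Since both observations come from the same component, the likelihood for component k is f_k(x₁)·f_k(x₂).
  p_I = [0.0706813] × [0.29096] = 0.0205654
  p_II = [0.23307] × [0.114813] = 0.0267595
  p_III = [0.00263585] × [4.79722e-05] = 1.26448e-07
  p_IV = [0.000149946] × [1.02236e-06] = 1.53299e-10
Weight by the priors:
  π_I·p_I = 0.15 × 0.0205654 = 0.00308482
  π_II·p_II = 0.55 × 0.0267595 = 0.0147178
  π_III·p_III = 0.19 × 1.26448e-07 = 2.4025e-08
  π_IV·p_IV = 0.11 × 1.53299e-10 = 1.68629e-11
Evidence: 0.00308482 + 0.0147178 + 2.4025e-08 + 1.68629e-11 = 0.0178026
P(Supplier II | x₁, x₂) = 0.0147178 / 0.0178026 ≈ 0.827

0.827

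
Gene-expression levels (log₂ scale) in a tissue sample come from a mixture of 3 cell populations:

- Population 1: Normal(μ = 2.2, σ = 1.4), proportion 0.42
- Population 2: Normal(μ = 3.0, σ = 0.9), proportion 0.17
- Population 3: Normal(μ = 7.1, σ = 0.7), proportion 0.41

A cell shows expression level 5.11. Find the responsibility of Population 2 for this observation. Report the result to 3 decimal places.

Apply Bayes' rule: the posterior for each component is proportional to its prior times its likelihood at x.
Component likelihoods at x = 5.11:
  p_1 = (1/(1.4·√(2π)))·exp(−(5.11−2.2)²/(2·1.4²)) = 0.284959·exp(-2.16023) = 0.0328554
  p_2 = (1/(0.9·√(2π)))·exp(−(5.11−3.0)²/(2·0.9²)) = 0.443269·exp(-2.74821) = 0.028388
  p_3 = (1/(0.7·√(2π)))·exp(−(5.11−7.1)²/(2·0.7²)) = 0.569918·exp(-4.04092) = 0.0100199
Weight by the priors:
  P(Z=1)·p_1 = 0.42 × 0.0328554 = 0.0137993
  P(Z=2)·p_2 = 0.17 × 0.028388 = 0.00482596
  P(Z=3)·p_3 = 0.41 × 0.0100199 = 0.00410816
Marginal: 0.0137993 + 0.00482596 + 0.00410816 = 0.0227334
P(Population 2 | the observation) ≈ 0.212

0.212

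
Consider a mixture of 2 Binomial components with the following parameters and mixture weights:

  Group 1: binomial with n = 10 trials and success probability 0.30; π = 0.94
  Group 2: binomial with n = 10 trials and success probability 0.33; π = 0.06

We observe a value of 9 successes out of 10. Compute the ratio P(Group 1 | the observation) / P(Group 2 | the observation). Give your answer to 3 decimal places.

Since P(k|x) ∝ P(Z=k) f_k(x), the posterior odds are P(Z=i) f_i(x) / (P(Z=j) f_j(x)).
Binomial probabilities:
  L_1 = C(10,9)·0.30^9·0.70^1 = 10·1.9683e-05·0.7 = 0.000137781
  L_2 = C(10,9)·0.33^9·0.67^1 = 10·4.64115e-05·0.67 = 0.000310957
Posterior odds = (P(Z=1)·L_1) / (P(Z=2)·L_2) = (0.94·0.000137781) / (0.06·0.000310957) = 0.000129514 / 1.86574e-05 ≈ 6.942

6.942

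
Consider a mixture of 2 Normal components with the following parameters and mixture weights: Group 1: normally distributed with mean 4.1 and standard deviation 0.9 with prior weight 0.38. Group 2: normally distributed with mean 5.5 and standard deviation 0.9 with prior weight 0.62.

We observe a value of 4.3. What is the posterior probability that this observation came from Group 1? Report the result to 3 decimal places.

0.593

By Bayes' theorem, P(k | x) = π_k f_k(x) / Σ_j π_j f_j(x).
Component likelihoods at x = 4.3:
  L_1 = 0.432458
  L_2 = 0.182233
Prior × likelihood for each component:
  π_1·L_1 = 0.38 × 0.432458 = 0.164334
  π_2·L_2 = 0.62 × 0.182233 = 0.112985
Sum: 0.164334 + 0.112985 = 0.277319
Responsibility of Group 1: 0.164334 / 0.277319 ≈ 0.593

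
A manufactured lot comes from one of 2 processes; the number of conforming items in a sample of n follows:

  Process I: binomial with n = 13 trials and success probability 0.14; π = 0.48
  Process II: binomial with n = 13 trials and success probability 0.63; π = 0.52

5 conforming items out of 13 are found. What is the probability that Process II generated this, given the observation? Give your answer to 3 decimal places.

0.701

The responsibility of component k is P(Z=k) f_k(x) divided by Σ_j P(Z=j) f_j(x).
Binomial probabilities:
  L_I = C(13,5)·0.14^5·0.86^8 = 1287·5.37824e-05·0.299218 = 0.0207113
  L_II = C(13,5)·0.63^5·0.37^8 = 1287·0.0992437·0.000351248 = 0.0448637
Multiply by the mixture weights:
  P(Z=I)·L_I = 0.48 × 0.0207113 = 0.0099414
  P(Z=II)·L_II = 0.52 × 0.0448637 = 0.0233291
Sum: 0.0099414 + 0.0233291 = 0.0332705
P(Process II | data) = 0.0233291 / 0.0332705 ≈ 0.701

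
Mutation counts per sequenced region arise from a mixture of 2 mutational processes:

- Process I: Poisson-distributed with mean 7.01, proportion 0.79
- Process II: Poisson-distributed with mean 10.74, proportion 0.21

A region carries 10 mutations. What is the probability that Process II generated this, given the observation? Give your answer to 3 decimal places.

0.312

P(component k | x) = π_k·f_k(x) / marginal(x), where marginal(x) = Σ_j π_j·f_j(x).
Evaluate each component's likelihood at the observed value:
  L_I = e^(−7.01)·7.01^10/10! = 0.0712874
  L_II = e^(−10.74)·10.74^10/10! = 0.121887
Multiply by the mixture weights:
  π_I·L_I = 0.79 × 0.0712874 = 0.0563171
  π_II·L_II = 0.21 × 0.121887 = 0.0255962
Marginal: 0.0563171 + 0.0255962 = 0.0819133
So the posterior for Process II is 0.0255962 / 0.0819133 ≈ 0.312.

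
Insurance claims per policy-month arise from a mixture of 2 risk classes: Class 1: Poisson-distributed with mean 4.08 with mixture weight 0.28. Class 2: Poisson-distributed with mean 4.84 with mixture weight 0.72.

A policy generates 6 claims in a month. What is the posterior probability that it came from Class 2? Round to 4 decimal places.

0.7702

P(component k | x) = π_k·f_k(x) / marginal(x), where marginal(x) = Σ_j π_j·f_j(x).
Evaluate each component's likelihood at the observed value:
  f_1 = e^(−4.08)·4.08^6/6! = 0.10832
  f_2 = e^(−4.84)·4.84^6/6! = 0.141174
Prior × likelihood for each component:
  π_1·f_1 = 0.28 × 0.10832 = 0.0303295
  π_2·f_2 = 0.72 × 0.141174 = 0.101645
Normaliser: 0.0303295 + 0.101645 = 0.131975
P(Class 2 | data) = 0.101645 / 0.131975 ≈ 0.7702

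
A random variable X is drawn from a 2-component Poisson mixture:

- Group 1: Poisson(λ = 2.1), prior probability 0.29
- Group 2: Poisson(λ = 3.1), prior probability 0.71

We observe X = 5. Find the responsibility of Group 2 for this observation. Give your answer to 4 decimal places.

Posterior ∝ prior × likelihood, so P(k | x) ∝ P(Z=k) f_k(x); normalise over all components.
Component likelihoods at x = 5:
  L_1 = e^(−2.1)·2.1^5/5! = 0.041677
  L_2 = e^(−3.1)·3.1^5/5! = 0.107477
Unnormalised posteriors:
  P(Z=1)·L_1 = 0.29 × 0.041677 = 0.0120863
  P(Z=2)·L_2 = 0.71 × 0.107477 = 0.0763085
Sum: 0.0120863 + 0.0763085 = 0.0883948
So the posterior for Group 2 is 0.0763085 / 0.0883948 ≈ 0.8633.

0.8633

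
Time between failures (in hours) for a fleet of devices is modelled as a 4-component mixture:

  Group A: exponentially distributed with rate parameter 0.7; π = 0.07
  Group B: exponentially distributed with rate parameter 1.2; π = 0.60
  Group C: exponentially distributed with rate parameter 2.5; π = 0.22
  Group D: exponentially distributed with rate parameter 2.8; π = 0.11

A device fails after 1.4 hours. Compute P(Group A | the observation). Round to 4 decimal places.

0.1049

By Bayes' theorem, P(k | x) = π_k f_k(x) / Σ_j π_j f_j(x).
Exponential densities:
  f_A = 0.262718
  f_B = 0.223649
  f_C = 0.0754935
  f_D = 0.0555551
Unnormalised posteriors:
  π_A·f_A = 0.07 × 0.262718 = 0.0183902
  π_B·f_B = 0.60 × 0.223649 = 0.134189
  π_C·f_C = 0.22 × 0.0754935 = 0.0166086
  π_D·f_D = 0.11 × 0.0555551 = 0.00611106
Sum: 0.0183902 + 0.134189 + 0.0166086 + 0.00611106 = 0.175299
So the posterior for Group A is 0.0183902 / 0.175299 ≈ 0.1049.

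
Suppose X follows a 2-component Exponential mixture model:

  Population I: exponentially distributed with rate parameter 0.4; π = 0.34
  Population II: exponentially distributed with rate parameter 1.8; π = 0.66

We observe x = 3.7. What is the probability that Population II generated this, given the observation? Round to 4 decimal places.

0.0469

P(component k | x) = π_k·f_k(x) / marginal(x), where marginal(x) = Σ_j π_j·f_j(x).
Component likelihoods at x = 3.7:
  f_I = 0.0910551
  f_II = 0.00230606
Multiply by the mixture weights:
  π_I·f_I = 0.34 × 0.0910551 = 0.0309587
  π_II·f_II = 0.66 × 0.00230606 = 0.001522
Sum: 0.0309587 + 0.001522 = 0.0324807
P(Population II | data) = 0.001522 / 0.0324807 ≈ 0.0469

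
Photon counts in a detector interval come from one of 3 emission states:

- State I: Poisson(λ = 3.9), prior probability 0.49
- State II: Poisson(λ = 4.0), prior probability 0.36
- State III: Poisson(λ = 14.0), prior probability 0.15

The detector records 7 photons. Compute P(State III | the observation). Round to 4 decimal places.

0.0511

Posterior ∝ prior × likelihood, so P(k | x) ∝ π_k f_k(x); normalise over all components.
Component likelihoods at x = 7 photons:
  p_I = 0.0551154
  p_II = 0.0595404
  p_III = 0.0173917
Unnormalised posteriors:
  π_I·p_I = 0.49 × 0.0551154 = 0.0270066
  π_II·p_II = 0.36 × 0.0595404 = 0.0214345
  π_III·p_III = 0.15 × 0.0173917 = 0.00260876
Marginal: 0.0270066 + 0.0214345 + 0.00260876 = 0.0510499
So the posterior for State III is 0.00260876 / 0.0510499 ≈ 0.0511.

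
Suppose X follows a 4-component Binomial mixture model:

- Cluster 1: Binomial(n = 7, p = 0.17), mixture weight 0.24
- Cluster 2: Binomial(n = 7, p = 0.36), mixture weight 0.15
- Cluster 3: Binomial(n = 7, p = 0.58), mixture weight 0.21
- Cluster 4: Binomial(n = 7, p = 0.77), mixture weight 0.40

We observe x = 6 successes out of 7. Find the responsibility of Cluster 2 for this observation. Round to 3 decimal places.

P(component k | x) = P(Z=k)·f_k(x) / marginal(x), where marginal(x) = Σ_j P(Z=j)·f_j(x).
Binomial probabilities:
  f_1 = 0.000140239
  f_2 = 0.00975198
  f_3 = 0.111922
  f_4 = 0.33556
Weight by the priors:
  P(Z=1)·f_1 = 0.24 × 0.000140239 = 3.36574e-05
  P(Z=2)·f_2 = 0.15 × 0.00975198 = 0.0014628
  P(Z=3)·f_3 = 0.21 × 0.111922 = 0.0235036
  P(Z=4)·f_4 = 0.40 × 0.33556 = 0.134224
Evidence: 3.36574e-05 + 0.0014628 + 0.0235036 + 0.134224 = 0.159224
So the posterior for Cluster 2 is 0.0014628 / 0.159224 ≈ 0.009.

0.009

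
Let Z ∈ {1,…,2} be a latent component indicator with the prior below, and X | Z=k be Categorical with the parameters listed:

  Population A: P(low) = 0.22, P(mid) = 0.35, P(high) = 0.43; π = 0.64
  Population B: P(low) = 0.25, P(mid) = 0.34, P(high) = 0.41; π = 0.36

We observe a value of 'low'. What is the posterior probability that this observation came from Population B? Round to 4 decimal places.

Posterior ∝ prior × likelihood, so P(k | x) ∝ w_k f_k(x); normalise over all components.
Evaluate each component's likelihood at the observed value:
  L_A = 0.22
  L_B = 0.25
Unnormalised posteriors:
  w_A·L_A = 0.64 × 0.22 = 0.1408
  w_B·L_B = 0.36 × 0.25 = 0.09
Normaliser: 0.1408 + 0.09 = 0.2308
P(Population B | 'low') = 0.09 / 0.2308 ≈ 0.3899

0.3899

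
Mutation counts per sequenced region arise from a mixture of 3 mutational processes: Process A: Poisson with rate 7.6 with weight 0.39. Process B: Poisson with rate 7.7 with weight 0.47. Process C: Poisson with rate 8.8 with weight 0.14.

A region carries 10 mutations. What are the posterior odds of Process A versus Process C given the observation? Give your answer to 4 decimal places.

2.1350

Posterior odds = (w_i f_i(x)) / (w_j f_j(x)); the normalising sum cancels.
Evaluate each component's likelihood at the observed value:
  f_A = e^(−7.6)·7.6^10/10! = 0.0886614
  f_B = e^(−7.7)·7.7^10/10! = 0.0914275
  f_C = e^(−8.8)·8.8^10/10! = 0.115684
0.034578 / 0.0161957 ≈ 2.1350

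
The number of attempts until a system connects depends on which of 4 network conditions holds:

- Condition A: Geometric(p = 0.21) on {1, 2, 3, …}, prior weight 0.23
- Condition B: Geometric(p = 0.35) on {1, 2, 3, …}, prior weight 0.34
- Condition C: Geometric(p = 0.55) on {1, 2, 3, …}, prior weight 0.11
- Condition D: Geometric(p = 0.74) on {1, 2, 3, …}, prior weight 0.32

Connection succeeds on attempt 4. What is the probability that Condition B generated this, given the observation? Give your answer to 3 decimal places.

P(component k | x) = π_k·f_k(x) / marginal(x), where marginal(x) = Σ_j π_j·f_j(x).
Geometric probabilities:
  L_A = 0.21·(1−0.21)^3 = 0.21·0.493039 = 0.103538
  L_B = 0.35·(1−0.35)^3 = 0.35·0.274625 = 0.0961188
  L_C = 0.55·(1−0.55)^3 = 0.55·0.091125 = 0.0501187
  L_D = 0.74·(1−0.74)^3 = 0.74·0.017576 = 0.0130062
Weight by the priors:
  π_A·L_A = 0.23 × 0.103538 = 0.0238138
  π_B·L_B = 0.34 × 0.0961188 = 0.0326804
  π_C·L_C = 0.11 × 0.0501187 = 0.00551306
  π_D·L_D = 0.32 × 0.0130062 = 0.004162
Marginal: 0.0238138 + 0.0326804 + 0.00551306 + 0.004162 = 0.0661692
Responsibility of Condition B: 0.0326804 / 0.0661692 ≈ 0.494

0.494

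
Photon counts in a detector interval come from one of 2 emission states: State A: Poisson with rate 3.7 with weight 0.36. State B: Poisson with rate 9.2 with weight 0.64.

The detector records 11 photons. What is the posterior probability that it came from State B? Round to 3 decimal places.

By Bayes' theorem, P(k | x) = π_k f_k(x) / Σ_j π_j f_j(x).
Poisson probabilities:
  p_A = 0.00110198
  p_B = 0.101158
Prior × likelihood for each component:
  π_A·p_A = 0.36 × 0.00110198 = 0.000396713
  π_B·p_B = 0.64 × 0.101158 = 0.0647413
Normaliser: 0.000396713 + 0.0647413 = 0.065138
Responsibility of State B: 0.0647413 / 0.065138 ≈ 0.994

0.994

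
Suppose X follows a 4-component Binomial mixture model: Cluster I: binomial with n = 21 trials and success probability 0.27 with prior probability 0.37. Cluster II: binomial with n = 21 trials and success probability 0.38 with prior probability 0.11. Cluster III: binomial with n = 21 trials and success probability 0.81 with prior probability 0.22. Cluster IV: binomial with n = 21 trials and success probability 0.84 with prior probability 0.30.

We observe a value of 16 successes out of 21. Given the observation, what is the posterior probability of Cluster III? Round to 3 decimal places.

The responsibility of component k is π_k f_k(x) divided by Σ_j π_j f_j(x).
Evaluate each component's likelihood at the observed value:
  L_I = C(21,16)·0.27^16·0.73^5 = 20349·7.97664e-10·0.207307 = 3.36494e-06
  L_II = C(21,16)·0.38^16·0.62^5 = 20349·1.89033e-07·0.0916133 = 0.000352403
  L_III = C(21,16)·0.81^16·0.19^5 = 20349·0.0343368·0.00024761 = 0.17301
  L_IV = C(21,16)·0.84^16·0.16^5 = 20349·0.0614425·0.000104858 = 0.131103
Prior × likelihood for each component:
  π_I·L_I = 0.37 × 3.36494e-06 = 1.24503e-06
  π_II·L_II = 0.11 × 0.000352403 = 3.87643e-05
  π_III·L_III = 0.22 × 0.17301 = 0.0380622
  π_IV·L_IV = 0.30 × 0.131103 = 0.0393308
Normaliser: 1.24503e-06 + 3.87643e-05 + 0.0380622 + 0.0393308 = 0.077433
P(Cluster III | the observation) = 0.0380622 / 0.077433 ≈ 0.492

0.492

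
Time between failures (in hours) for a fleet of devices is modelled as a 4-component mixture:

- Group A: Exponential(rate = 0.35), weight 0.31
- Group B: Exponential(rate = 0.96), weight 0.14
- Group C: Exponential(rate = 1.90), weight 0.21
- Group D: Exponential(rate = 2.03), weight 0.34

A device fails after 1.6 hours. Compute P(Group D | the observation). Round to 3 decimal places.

0.196

The responsibility of component k is π_k f_k(x) divided by Σ_j π_j f_j(x).
Component likelihoods at x = 1.6 hours:
  L_A = 0.199923
  L_B = 0.206631
  L_C = 0.0908863
  L_D = 0.0788692
Weight by the priors:
  π_A·L_A = 0.31 × 0.199923 = 0.0619762
  π_B·L_B = 0.14 × 0.206631 = 0.0289283
  π_C·L_C = 0.21 × 0.0908863 = 0.0190861
  π_D·L_D = 0.34 × 0.0788692 = 0.0268155
Denominator: 0.0619762 + 0.0289283 + 0.0190861 + 0.0268155 = 0.136806
So the posterior for Group D is 0.0268155 / 0.136806 ≈ 0.196.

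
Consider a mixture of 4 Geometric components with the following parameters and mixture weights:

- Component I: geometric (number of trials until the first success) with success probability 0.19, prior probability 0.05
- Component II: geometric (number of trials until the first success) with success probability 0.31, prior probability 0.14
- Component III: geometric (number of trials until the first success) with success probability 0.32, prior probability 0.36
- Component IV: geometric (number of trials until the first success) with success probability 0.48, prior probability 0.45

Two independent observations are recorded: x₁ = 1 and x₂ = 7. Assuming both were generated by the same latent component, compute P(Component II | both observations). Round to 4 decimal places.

0.1896

Posterior ∝ prior × likelihood, so P(k | x) ∝ π_k f_k(x); normalise over all components.
Since both observations come from the same component, the likelihood for component k is f_k(x₁)·f_k(x₂).
  L_I = [0.19·(1−0.19)^0 = 0.19·1 = 0.19] × [0.0536616] = 0.0101957
  L_II = [0.31·(1−0.31)^0 = 0.31·1 = 0.31] × [0.0334546] = 0.0103709
  L_III = [0.32·(1−0.32)^0 = 0.32·1 = 0.32] × [0.0316376] = 0.010124
  L_IV = [0.48·(1−0.48)^0 = 0.48·1 = 0.48] × [0.00948989] = 0.00455515
Prior × likelihood for each component:
  π_I·L_I = 0.05 × 0.0101957 = 0.000509785
  π_II·L_II = 0.14 × 0.0103709 = 0.00145193
  π_III·L_III = 0.36 × 0.010124 = 0.00364465
  π_IV·L_IV = 0.45 × 0.00455515 = 0.00204982
Sum: 0.000509785 + 0.00145193 + 0.00364465 + 0.00204982 = 0.00765618
So the posterior for Component II is 0.00145193 / 0.00765618 ≈ 0.1896.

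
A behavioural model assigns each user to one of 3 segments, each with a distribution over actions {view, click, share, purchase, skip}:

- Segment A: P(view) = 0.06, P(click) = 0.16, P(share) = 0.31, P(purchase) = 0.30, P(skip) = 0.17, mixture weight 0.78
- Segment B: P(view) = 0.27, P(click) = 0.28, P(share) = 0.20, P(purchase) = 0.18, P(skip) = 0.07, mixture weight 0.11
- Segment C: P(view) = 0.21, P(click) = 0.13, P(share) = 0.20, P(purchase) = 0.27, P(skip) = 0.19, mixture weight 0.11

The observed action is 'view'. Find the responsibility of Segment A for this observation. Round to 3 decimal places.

0.470

Posterior ∝ prior × likelihood, so P(k | x) ∝ P(Z=k) f_k(x); normalise over all components.
Component likelihoods at x = 'view':
  L_A = P(view | comp) = 0.06
  L_B = P(view | comp) = 0.27
  L_C = P(view | comp) = 0.21
Prior × likelihood for each component:
  P(Z=A)·L_A = 0.78 × 0.06 = 0.0468
  P(Z=B)·L_B = 0.11 × 0.27 = 0.0297
  P(Z=C)·L_C = 0.11 × 0.21 = 0.0231
Sum: 0.0468 + 0.0297 + 0.0231 = 0.0996
P(Segment A | the observation) ≈ 0.470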